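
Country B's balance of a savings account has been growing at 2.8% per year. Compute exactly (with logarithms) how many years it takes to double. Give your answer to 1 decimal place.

25.1 years

t = ln(2) / ln(1 + 0.028) = 0.6931 / 0.027615 ≈ 25.10.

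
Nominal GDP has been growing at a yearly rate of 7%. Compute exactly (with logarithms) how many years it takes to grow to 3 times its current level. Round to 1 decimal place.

t = ln(3) / ln(1 + 0.07) = 1.0986 / 0.067659 ≈ 16.24.

16.2 years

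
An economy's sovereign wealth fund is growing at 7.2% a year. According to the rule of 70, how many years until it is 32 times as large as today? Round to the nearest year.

roughly 49 years

Doubling time ≈ 70/7.2 = 9.72 years.
32× is 5 doublings, so 5 × 9.72 ≈ 49 years.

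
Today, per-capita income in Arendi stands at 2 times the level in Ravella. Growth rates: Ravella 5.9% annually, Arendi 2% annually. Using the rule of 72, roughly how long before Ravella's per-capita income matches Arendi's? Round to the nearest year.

around 18 years

The growth-rate gap is 5.9% − 2% = 3.9 percentage points.
So the ratio between them halves every 72/3.9 ≈ 18.46 years.
A 2 times gap closes after 1 halving: 1 × 18.46 ≈ 18 years.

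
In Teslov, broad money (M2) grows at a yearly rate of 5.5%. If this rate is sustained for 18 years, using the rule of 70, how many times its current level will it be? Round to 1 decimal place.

Doubling time ≈ 70/5.5 = 12.73 years.
18 years / 12.73 ≈ 1.41 doublings → factor 2^1.41 ≈ 2.7.

2.7 times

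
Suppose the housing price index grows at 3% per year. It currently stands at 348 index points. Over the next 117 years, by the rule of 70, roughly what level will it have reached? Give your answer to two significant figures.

≈ 11000 index points

It doubles every 70/3 ≈ 23.33 years, so 117 years is 5.02 doublings.
2^5.02 ≈ 32.45; 348 × 32.45 ≈ 11000 index points.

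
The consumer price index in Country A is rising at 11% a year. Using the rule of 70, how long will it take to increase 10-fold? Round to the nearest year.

Doubling time ≈ 70/11 = 6.36 years.
10× is log₂ 10 ≈ 3.32 doublings, so ≈ 3.32 × 6.36 = 21 years.

approximately 21 years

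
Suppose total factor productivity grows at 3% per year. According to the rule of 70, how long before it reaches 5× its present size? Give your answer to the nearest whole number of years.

One doubling takes 70/3 = 23.33 years.
Reaching 5× takes log₂(5) ≈ 2.32 doublings.
2.32 × 23.33 ≈ 54 years.

approximately 54 years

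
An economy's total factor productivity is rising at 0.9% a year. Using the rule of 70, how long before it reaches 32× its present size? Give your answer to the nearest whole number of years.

At 0.9% it doubles every 70/0.9 ≈ 77.78 years.
32 = 2^5, so 5 doublings → 389 years.

≈ 389 years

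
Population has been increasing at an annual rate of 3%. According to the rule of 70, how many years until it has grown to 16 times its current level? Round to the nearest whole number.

Doubling time ≈ 70/3 = 23.33 years.
Getting to 16× needs 4 doublings: 4 × 23.33 ≈ 93 years.

around 93 years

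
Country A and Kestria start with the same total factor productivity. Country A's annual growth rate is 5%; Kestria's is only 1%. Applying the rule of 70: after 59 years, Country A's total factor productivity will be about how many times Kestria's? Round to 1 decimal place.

Country A pulls ahead at 4 pp per year, so the ratio doubles every 70/4 ≈ 17.50 years.
In 59 years that's 3.37 doublings: 2^3.37 ≈ 10.3.

about 10.3 times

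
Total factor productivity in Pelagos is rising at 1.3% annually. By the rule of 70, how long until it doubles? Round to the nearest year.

70/1.3 ≈ 53.85, so it doubles roughly every 54 years.

≈ 54 years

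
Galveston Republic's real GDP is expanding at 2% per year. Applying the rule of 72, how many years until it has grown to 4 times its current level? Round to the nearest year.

At 2% it doubles every 72/2 ≈ 36.00 years.
4× is 2 doublings, so 2 × 36.00 ≈ 72 years.

approximately 72 years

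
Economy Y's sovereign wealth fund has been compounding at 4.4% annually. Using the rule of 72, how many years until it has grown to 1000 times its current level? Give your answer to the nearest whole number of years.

≈ 163 years

Doubling time ≈ 72/4.4 = 16.36 years.
Reaching 1000× takes log₂(1000) ≈ 9.97 doublings.
9.97 × 16.36 ≈ 163 years.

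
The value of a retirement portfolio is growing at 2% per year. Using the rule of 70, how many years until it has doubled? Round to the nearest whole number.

≈ 35 years

At 2%, doubling takes about 70/2 = 35.00 years.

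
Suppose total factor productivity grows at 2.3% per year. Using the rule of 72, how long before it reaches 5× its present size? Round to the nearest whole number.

At 2.3% it doubles every 72/2.3 ≈ 31.30 years.
Reaching 5× takes log₂(5) ≈ 2.32 doublings.
2.32 × 31.30 ≈ 73 years.

around 73 years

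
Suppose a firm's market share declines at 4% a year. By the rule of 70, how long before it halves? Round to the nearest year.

Falling at 4%, it halves about every 70/4 = 17.50 years.

roughly 18 years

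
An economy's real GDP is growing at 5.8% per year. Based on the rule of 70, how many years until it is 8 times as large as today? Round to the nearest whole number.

approximately 36 years

At 5.8% it doubles every 70/5.8 ≈ 12.07 years.
8 = 2^3, so 3 doublings → 36 years.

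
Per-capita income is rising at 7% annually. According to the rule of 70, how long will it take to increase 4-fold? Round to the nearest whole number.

roughly 20 years

Doubling time ≈ 70/7 = 10.00 years.
Getting to 4× needs 2 doublings: 2 × 10.00 ≈ 20 years.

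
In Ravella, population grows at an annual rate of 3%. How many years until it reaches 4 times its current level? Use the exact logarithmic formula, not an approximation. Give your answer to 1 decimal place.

46.9 years

t = ln(4) / ln(1 + 0.03) = 1.3863 / 0.029559 ≈ 46.90.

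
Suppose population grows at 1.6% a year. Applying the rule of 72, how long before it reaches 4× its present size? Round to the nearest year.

At 1.6% it doubles every 72/1.6 ≈ 45.00 years.
Getting to 4× needs 2 doublings: 2 × 45.00 ≈ 90 years.

90 years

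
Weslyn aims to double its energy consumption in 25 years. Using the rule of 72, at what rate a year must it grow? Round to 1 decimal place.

approximately 2.9%

72 / 25 ≈ 2.88, so about 2.9% a year.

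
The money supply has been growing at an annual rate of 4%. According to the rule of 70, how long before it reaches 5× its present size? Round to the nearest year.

At 4% it doubles every 70/4 ≈ 17.50 years.
5× is log₂ 5 ≈ 2.32 doublings, so ≈ 2.32 × 17.50 = 41 years.

≈ 41 years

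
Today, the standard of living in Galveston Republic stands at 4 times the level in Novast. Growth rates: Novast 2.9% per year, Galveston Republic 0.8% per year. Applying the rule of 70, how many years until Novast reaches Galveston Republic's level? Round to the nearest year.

≈ 67 years

The growth-rate gap is 2.9% − 0.8% = 2.1 percentage points.
So the ratio between them halves every 70/2.1 ≈ 33.33 years.
A 4 times gap closes after 2 halvings: 2 × 33.33 ≈ 67 years.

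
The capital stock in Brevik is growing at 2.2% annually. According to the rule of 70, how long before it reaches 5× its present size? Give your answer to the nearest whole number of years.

At 2.2% it doubles every 70/2.2 ≈ 31.82 years.
5× is log₂ 5 ≈ 2.32 doublings, so ≈ 2.32 × 31.82 = 74 years.

≈ 74 years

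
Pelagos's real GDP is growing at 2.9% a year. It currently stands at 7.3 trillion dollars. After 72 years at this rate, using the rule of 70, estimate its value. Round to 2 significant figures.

It doubles every 70/2.9 ≈ 24.14 years, so 72 years is 2.98 doublings.
2^2.98 ≈ 7.89; 7.3 × 7.89 ≈ 58 trillion dollars.

58 trillion dollars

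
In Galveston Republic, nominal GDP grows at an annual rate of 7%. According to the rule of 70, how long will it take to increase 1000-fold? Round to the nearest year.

100 years

Doubling time ≈ 70/7 = 10.00 years.
Reaching 1000× takes log₂(1000) ≈ 9.97 doublings.
9.97 × 10.00 ≈ 100 years.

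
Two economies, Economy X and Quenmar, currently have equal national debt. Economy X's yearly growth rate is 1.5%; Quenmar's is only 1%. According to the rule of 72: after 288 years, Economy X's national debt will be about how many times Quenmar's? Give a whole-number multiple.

4 times

Rate gap = 1.5% − 1% = 0.5 points.
The ratio doubles every 72/0.5 ≈ 144.00 years.
288/144.00 ≈ 2.00 doublings → ratio ≈ 2^2.00 ≈ 4.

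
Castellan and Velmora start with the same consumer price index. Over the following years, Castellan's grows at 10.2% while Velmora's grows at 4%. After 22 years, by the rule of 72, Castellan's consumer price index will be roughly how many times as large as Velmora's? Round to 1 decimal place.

roughly 3.7 times

Only the 6.2-point difference matters.
72/6.2 ≈ 11.61 years per doubling of the ratio; 22 years gives 1.89 doublings, so ≈ 3.7×.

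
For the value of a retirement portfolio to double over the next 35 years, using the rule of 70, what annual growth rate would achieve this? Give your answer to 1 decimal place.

70 / 35 ≈ 2.00, so about 2.0% annually.

≈ 2.0%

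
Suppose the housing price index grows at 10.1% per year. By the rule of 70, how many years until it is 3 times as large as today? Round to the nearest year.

One doubling takes 70/10.1 = 6.93 years.
Reaching 3× takes log₂(3) ≈ 1.58 doublings.
1.58 × 6.93 ≈ 11 years.

around 11 years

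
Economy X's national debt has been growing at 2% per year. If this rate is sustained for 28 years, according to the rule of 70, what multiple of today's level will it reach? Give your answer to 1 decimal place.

approximately 1.7 times

Doubling time ≈ 70/2 = 35.00 years.
28 years / 35.00 ≈ 0.80 doublings → factor 2^0.80 ≈ 1.7.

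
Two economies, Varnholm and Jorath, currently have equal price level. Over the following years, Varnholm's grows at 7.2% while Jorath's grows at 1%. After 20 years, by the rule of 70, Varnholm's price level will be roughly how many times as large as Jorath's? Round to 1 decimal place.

Only the 6.2-point difference matters.
70/6.2 ≈ 11.29 years per doubling of the ratio; 20 years gives 1.77 doublings, so ≈ 3.4×.

3.4 times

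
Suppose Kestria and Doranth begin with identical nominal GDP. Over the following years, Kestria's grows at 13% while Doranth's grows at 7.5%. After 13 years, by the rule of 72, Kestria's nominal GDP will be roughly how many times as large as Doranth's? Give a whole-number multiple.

around 2 times

Kestria pulls ahead at 5.5 pp per year, so the ratio doubles every 72/5.5 ≈ 13.09 years.
In 13 years that's 0.99 doublings: 2^0.99 ≈ 2.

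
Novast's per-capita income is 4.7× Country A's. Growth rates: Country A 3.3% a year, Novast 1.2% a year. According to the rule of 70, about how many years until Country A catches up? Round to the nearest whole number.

The growth-rate gap is 3.3% − 1.2% = 2.1 percentage points.
So the ratio between them halves every 70/2.1 ≈ 33.33 years.
A 4.7× gap takes log₂(4.7) ≈ 2.23 halvings to close: 2.23 × 33.33 ≈ 74 years.

≈ 74 years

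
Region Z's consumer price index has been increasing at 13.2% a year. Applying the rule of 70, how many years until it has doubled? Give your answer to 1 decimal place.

≈ 5.3 years

At 13.2%, doubling takes about 70/13.2 = 5.30 years.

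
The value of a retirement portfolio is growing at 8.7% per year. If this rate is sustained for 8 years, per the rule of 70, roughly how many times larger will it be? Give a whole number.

around 2 times

Doubling time ≈ 70/8.7 = 8.05 years.
8/8.05 ≈ 1 doubling, so about 2^1 = 2×.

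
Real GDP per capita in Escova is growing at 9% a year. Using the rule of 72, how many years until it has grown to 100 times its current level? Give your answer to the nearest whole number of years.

At 9% it doubles every 72/9 ≈ 8.00 years.
100× is log₂ 100 ≈ 6.64 doublings, so ≈ 6.64 × 8.00 = 53 years.

around 53 years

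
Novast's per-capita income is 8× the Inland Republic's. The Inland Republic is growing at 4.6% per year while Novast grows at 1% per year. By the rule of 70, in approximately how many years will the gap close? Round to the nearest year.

approximately 58 years

The growth-rate gap is 4.6% − 1% = 3.6 percentage points.
So the ratio between them halves every 70/3.6 ≈ 19.44 years.
An 8× gap closes after 3 halvings: 3 × 19.44 ≈ 58 years.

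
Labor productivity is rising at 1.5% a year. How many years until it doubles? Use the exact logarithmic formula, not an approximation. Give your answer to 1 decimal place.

46.6 years

t = ln(2) / ln(1 + 0.015) = 0.6931 / 0.014889 ≈ 46.55.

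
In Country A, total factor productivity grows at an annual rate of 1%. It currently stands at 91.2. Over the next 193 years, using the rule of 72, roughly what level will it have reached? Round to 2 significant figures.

It doubles every 72/1 ≈ 72.00 years, so 193 years is 2.68 doublings.
2^2.68 ≈ 6.41; 91.2 × 6.41 ≈ 580.

about 580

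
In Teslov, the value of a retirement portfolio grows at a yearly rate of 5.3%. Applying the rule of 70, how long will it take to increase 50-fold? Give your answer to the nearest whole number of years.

≈ 75 years

Doubling time ≈ 70/5.3 = 13.21 years.
50× is log₂ 50 ≈ 5.64 doublings, so ≈ 5.64 × 13.21 = 75 years.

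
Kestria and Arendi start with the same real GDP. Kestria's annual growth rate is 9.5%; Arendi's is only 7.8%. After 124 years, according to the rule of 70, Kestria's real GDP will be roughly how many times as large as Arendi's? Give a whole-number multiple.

Only the 1.7-point difference matters.
70/1.7 ≈ 41.18 years per doubling of the ratio; 124 years gives 3.01 doublings, so ≈ 8×.

roughly 8 times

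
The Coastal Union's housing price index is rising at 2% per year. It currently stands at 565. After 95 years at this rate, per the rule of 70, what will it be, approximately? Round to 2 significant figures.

approximately 3700

Doubling time ≈ 70/2 = 35.00 years.
95 years is 95/35.00 ≈ 2.71 doublings, a factor of 2^2.71 ≈ 6.54.
565 × 6.54 ≈ 3700.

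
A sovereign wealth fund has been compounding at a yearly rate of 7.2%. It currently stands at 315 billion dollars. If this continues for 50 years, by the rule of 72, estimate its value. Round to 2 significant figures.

It doubles every 72/7.2 ≈ 10.00 years, so 50 years is 5.00 doublings.
2^5.00 ≈ 32.00; 315 × 32.00 ≈ 10000 billion dollars.

10000 billion dollars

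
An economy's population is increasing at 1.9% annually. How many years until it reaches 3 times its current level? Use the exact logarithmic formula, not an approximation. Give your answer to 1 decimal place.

58.4 years

t = ln(3) / ln(1 + 0.019) = 1.0986 / 0.018822 ≈ 58.37.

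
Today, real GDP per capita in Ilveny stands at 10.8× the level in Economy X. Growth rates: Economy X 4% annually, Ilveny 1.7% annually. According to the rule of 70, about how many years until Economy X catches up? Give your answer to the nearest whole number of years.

approximately 104 years

The growth-rate gap is 4% − 1.7% = 2.3 percentage points.
So the ratio between them halves every 70/2.3 ≈ 30.43 years.
A 10.8× gap takes log₂(10.8) ≈ 3.43 halvings to close: 3.43 × 30.43 ≈ 104 years.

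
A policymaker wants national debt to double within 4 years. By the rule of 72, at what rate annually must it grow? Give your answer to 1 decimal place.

about 18.0%

72 / 4 ≈ 18.00, so about 18.0% annually.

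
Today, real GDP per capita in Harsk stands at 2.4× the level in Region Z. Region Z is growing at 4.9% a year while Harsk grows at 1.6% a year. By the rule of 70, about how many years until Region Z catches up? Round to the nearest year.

roughly 27 years

Region Z gains on Harsk at 4.9% − 1.6% = 3.3 points a year.
At that relative rate the gap halves every 70/3.3 ≈ 21.21 years.
A 2.4× gap takes log₂(2.4) ≈ 1.26 halvings to close: 1.26 × 21.21 ≈ 27 years.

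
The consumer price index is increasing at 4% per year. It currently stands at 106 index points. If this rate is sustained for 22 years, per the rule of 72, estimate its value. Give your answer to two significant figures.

Doubling time ≈ 72/4 = 18.00 years.
22 years is 22/18.00 ≈ 1.22 doublings, a factor of 2^1.22 ≈ 2.33.
106 × 2.33 ≈ 250 index points.

roughly 250 index points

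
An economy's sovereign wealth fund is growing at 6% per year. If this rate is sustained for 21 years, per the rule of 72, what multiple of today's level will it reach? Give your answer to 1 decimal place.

Doubling time ≈ 72/6 = 12.00 years.
21 years / 12.00 ≈ 1.75 doublings → factor 2^1.75 ≈ 3.4.

3.4 times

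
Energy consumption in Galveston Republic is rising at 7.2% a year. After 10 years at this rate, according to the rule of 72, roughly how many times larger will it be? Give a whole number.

roughly 2 times

Doubling time ≈ 72/7.2 = 10.00 years.
10/10.00 ≈ 1 doubling, so about 2^1 = 2×.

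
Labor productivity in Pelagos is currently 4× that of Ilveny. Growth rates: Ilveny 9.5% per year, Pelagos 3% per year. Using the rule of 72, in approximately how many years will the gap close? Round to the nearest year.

around 22 years

Ilveny gains on Pelagos at 9.5% − 3% = 6.5 points a year.
At that relative rate the gap halves every 72/6.5 ≈ 11.08 years.
A 4× gap closes after 2 halvings: 2 × 11.08 ≈ 22 years.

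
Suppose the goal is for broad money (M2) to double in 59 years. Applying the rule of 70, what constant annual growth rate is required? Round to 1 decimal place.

70 / 59 ≈ 1.19, so about 1.2% a year.

roughly 1.2%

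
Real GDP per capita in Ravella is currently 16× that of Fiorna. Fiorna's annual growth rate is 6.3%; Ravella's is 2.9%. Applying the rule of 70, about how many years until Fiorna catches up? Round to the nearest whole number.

Fiorna gains on Ravella at 6.3% − 2.9% = 3.4 points a year.
At that relative rate the gap halves every 70/3.4 ≈ 20.59 years.
A 16× gap closes after 4 halvings: 4 × 20.59 ≈ 82 years.

approximately 82 years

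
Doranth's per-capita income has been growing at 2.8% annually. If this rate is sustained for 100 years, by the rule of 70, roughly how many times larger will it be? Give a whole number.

Doubling time ≈ 70/2.8 = 25.00 years.
100/25.00 ≈ 4 doublings, so about 2^4 = 16×.

16 times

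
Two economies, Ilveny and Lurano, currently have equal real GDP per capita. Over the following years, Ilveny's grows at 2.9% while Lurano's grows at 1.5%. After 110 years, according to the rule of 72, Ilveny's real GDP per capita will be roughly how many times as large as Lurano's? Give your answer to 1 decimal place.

Only the 1.4-point difference matters.
72/1.4 ≈ 51.43 years per doubling of the ratio; 110 years gives 2.14 doublings, so ≈ 4.4×.

≈ 4.4 times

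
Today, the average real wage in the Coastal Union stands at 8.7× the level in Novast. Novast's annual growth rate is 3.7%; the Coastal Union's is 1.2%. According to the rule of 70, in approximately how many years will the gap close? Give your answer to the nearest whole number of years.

about 87 years

Novast gains on the Coastal Union at 3.7% − 1.2% = 2.5 points a year.
At that relative rate the gap halves every 70/2.5 ≈ 28.00 years.
An 8.7× gap takes log₂(8.7) ≈ 3.12 halvings to close: 3.12 × 28.00 ≈ 87 years.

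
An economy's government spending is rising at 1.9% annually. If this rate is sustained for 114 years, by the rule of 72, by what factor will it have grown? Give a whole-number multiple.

72/1.9 ≈ 37.89 years per doubling.
114 years fits 3 doublings: 2^3 = 8.

roughly 8 times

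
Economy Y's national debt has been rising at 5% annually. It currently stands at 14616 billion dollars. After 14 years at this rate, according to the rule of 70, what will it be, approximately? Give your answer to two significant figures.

Doubling time ≈ 70/5 = 14.00 years.
14 years is 14/14.00 ≈ 1.00 doublings, a factor of 2^1.00 ≈ 2.00.
14616 × 2.00 ≈ 29000 billion dollars.

around 29000 billion dollars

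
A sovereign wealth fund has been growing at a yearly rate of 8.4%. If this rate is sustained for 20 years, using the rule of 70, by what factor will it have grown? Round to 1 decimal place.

Doubles every ≈ 8.33 years (70/8.4).
20 years is 2.40 doublings; 2^2.40 ≈ 5.3×.

roughly 5.3 times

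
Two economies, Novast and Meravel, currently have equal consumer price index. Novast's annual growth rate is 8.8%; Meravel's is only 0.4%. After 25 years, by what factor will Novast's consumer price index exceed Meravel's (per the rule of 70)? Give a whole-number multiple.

around 8 times

Novast pulls ahead at 8.4 pp per year, so the ratio doubles every 70/8.4 ≈ 8.33 years.
In 25 years that's 3.00 doublings: 2^3.00 ≈ 8.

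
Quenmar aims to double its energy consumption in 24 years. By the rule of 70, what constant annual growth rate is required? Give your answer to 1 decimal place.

around 2.9% a year

70 / 24 ≈ 2.92, so about 2.9% a year.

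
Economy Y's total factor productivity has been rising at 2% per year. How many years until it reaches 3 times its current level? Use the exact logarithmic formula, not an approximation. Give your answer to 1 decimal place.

t = ln(3) / ln(1 + 0.02) = 1.0986 / 0.019803 ≈ 55.48.

55.5 years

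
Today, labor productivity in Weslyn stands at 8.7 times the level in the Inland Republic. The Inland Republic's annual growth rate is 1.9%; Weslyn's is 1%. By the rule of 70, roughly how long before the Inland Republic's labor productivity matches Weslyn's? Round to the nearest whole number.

around 243 years

What matters is the difference: 0.9 pp.
Rule of 70 on the gap: the ratio halves every 70/0.9 ≈ 77.78 years.
An 8.7 times gap takes log₂(8.7) ≈ 3.12 halvings to close: 3.12 × 77.78 ≈ 243 years.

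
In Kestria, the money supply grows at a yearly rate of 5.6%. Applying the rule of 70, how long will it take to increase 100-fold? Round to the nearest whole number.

One doubling takes 70/5.6 = 12.50 years.
Reaching 100× takes log₂(100) ≈ 6.64 doublings.
6.64 × 12.50 ≈ 83 years.

around 83 years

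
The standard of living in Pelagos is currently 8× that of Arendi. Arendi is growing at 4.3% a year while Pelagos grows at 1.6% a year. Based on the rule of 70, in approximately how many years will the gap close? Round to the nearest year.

What matters is the difference: 2.7 pp.
Rule of 70 on the gap: the ratio halves every 70/2.7 ≈ 25.93 years.
An 8× gap closes after 3 halvings: 3 × 25.93 ≈ 78 years.

≈ 78 years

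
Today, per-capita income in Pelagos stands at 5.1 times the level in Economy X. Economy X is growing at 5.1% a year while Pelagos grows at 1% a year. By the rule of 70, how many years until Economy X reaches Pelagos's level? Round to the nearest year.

roughly 40 years

Economy X gains on Pelagos at 5.1% − 1% = 4.1 points a year.
At that relative rate the gap halves every 70/4.1 ≈ 17.07 years.
A 5.1 times gap takes log₂(5.1) ≈ 2.35 halvings to close: 2.35 × 17.07 ≈ 40 years.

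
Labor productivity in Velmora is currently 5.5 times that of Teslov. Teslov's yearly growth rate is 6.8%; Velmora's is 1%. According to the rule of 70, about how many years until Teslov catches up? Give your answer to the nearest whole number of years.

What matters is the difference: 5.8 pp.
Rule of 70 on the gap: the ratio halves every 70/5.8 ≈ 12.07 years.
A 5.5 times gap takes log₂(5.5) ≈ 2.46 halvings to close: 2.46 × 12.07 ≈ 30 years.

approximately 30 years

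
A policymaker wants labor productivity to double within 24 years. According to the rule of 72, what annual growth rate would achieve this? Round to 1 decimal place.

approximately 3.0%

72 / 24 ≈ 3.00, so about 3.0% a year.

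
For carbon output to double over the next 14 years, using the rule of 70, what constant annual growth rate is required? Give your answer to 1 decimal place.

around 5.0%

70 / 14 ≈ 5.00, so about 5.0% annually.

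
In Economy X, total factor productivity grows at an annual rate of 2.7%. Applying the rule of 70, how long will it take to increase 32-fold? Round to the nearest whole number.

One doubling takes 70/2.7 = 25.93 years.
Getting to 32× needs 5 doublings: 5 × 25.93 ≈ 130 years.

≈ 130 years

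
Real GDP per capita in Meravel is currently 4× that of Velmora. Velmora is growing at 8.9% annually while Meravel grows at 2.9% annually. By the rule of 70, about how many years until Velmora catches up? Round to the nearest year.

Velmora gains on Meravel at 8.9% − 2.9% = 6 points a year.
At that relative rate the gap halves every 70/6 ≈ 11.67 years.
A 4× gap closes after 2 halvings: 2 × 11.67 ≈ 23 years.

about 23 years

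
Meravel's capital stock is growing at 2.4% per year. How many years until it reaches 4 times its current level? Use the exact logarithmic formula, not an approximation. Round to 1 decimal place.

58.5 years

t = ln(4) / ln(1 + 0.024) = 1.3863 / 0.023717 ≈ 58.45.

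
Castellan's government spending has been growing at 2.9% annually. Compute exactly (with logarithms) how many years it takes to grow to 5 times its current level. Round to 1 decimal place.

t = ln(5) / ln(1 + 0.029) = 1.6094 / 0.028587 ≈ 56.30.

56.3 years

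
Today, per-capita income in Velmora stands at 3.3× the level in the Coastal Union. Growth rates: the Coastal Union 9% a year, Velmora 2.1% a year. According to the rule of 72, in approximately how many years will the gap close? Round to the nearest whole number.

approximately 18 years

the Coastal Union gains on Velmora at 9% − 2.1% = 6.9 points a year.
At that relative rate the gap halves every 72/6.9 ≈ 10.43 years.
A 3.3× gap takes log₂(3.3) ≈ 1.72 halvings to close: 1.72 × 10.43 ≈ 18 years.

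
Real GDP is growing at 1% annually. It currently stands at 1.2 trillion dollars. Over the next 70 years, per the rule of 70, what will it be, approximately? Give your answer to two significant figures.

≈ 2.4 trillion dollars

It doubles every 70/1 ≈ 70.00 years, so 70 years is 1.00 doublings.
2^1.00 ≈ 2.00; 1.2 × 2.00 ≈ 2.4 trillion dollars.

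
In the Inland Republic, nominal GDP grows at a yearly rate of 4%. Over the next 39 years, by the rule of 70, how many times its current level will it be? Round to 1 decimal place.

Doubling time ≈ 70/4 = 17.50 years.
39 years / 17.50 ≈ 2.23 doublings → factor 2^2.23 ≈ 4.7.

≈ 4.7 times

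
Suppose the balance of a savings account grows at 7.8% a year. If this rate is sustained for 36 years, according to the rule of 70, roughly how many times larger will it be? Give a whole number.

At 7.8% one doubling takes ≈ 8.97 years; 36 years is 4 of them, so ×16.

around 16 times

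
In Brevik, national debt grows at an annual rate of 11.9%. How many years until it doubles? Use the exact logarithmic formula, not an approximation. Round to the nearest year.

6 years

t = ln(2) / ln(1 + 0.119) = 0.6931 / 0.112435 ≈ 6.16.
≈ 6 years.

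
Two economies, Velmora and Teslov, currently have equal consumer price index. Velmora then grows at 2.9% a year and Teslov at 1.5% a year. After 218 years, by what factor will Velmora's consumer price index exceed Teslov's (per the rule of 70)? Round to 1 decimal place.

Rate gap = 2.9% − 1.5% = 1.4 points.
The ratio doubles every 70/1.4 ≈ 50.00 years.
218/50.00 ≈ 4.36 doublings → ratio ≈ 2^4.36 ≈ 20.5.

roughly 20.5 times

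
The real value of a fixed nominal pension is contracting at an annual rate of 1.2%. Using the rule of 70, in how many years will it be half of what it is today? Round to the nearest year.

58 years

The rule works in reverse for decay: 70/1.2 ≈ 58.33 years to halve.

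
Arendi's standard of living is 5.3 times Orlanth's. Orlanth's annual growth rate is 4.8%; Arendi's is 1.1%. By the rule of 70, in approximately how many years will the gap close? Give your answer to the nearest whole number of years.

about 46 years

The growth-rate gap is 4.8% − 1.1% = 3.7 percentage points.
So the ratio between them halves every 70/3.7 ≈ 18.92 years.
A 5.3 times gap takes log₂(5.3) ≈ 2.41 halvings to close: 2.41 × 18.92 ≈ 46 years.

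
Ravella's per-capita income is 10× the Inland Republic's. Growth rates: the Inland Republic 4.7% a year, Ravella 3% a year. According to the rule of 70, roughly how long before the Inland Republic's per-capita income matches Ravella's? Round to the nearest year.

≈ 137 years

the Inland Republic gains on Ravella at 4.7% − 3% = 1.7 points a year.
At that relative rate the gap halves every 70/1.7 ≈ 41.18 years.
A 10× gap takes log₂(10) ≈ 3.32 halvings to close: 3.32 × 41.18 ≈ 137 years.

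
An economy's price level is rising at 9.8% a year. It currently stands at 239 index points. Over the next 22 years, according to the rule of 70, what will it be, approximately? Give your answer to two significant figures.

2000 index points

It doubles every 70/9.8 ≈ 7.14 years, so 22 years is 3.08 doublings.
2^3.08 ≈ 8.46; 239 × 8.46 ≈ 2000 index points.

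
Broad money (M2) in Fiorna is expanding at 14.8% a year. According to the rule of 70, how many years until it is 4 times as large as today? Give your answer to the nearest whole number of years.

about 9 years

One doubling takes 70/14.8 = 4.73 years.
4× is 2 doublings, so 2 × 4.73 ≈ 9 years.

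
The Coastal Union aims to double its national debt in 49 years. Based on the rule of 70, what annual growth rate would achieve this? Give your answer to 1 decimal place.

about 1.4%

70 / 49 ≈ 1.43, so about 1.4% a year.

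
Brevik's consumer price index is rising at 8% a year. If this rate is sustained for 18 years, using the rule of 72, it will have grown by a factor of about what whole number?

around 4 times

At 8% one doubling takes ≈ 9.00 years; 18 years is 2 of them, so ×4.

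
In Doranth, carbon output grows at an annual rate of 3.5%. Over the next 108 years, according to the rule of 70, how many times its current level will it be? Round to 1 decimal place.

roughly 42.2 times

Doubling time ≈ 70/3.5 = 20.00 years.
108 years / 20.00 ≈ 5.40 doublings → factor 2^5.40 ≈ 42.2.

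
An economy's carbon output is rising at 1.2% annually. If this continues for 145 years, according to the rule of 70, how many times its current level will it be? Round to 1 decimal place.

roughly 5.6 times

Doubles every ≈ 58.33 years (70/1.2).
145 years is 2.49 doublings; 2^2.49 ≈ 5.6×.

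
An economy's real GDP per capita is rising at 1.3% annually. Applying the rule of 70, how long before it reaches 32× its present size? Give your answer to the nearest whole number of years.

≈ 269 years

Doubling time ≈ 70/1.3 = 53.85 years.
32× is 5 doublings, so 5 × 53.85 ≈ 269 years.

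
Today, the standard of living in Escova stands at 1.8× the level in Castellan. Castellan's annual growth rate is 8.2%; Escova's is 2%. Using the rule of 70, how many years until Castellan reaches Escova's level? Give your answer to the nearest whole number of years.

≈ 10 years

Castellan gains on Escova at 8.2% − 2% = 6.2 points a year.
At that relative rate the gap halves every 70/6.2 ≈ 11.29 years.
A 1.8× gap takes log₂(1.8) ≈ 0.85 halvings to close: 0.85 × 11.29 ≈ 10 years.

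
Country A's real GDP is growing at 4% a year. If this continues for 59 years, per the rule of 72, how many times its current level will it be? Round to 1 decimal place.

9.7 times

Doubles every ≈ 18.00 years (72/4).
59 years is 3.28 doublings; 2^3.28 ≈ 9.7×.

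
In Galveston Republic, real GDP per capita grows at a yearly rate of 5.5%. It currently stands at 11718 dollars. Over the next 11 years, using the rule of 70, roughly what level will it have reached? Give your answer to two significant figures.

approximately 21000 dollars

It doubles every 70/5.5 ≈ 12.73 years, so 11 years is 0.86 doublings.
2^0.86 ≈ 1.82; 11718 × 1.82 ≈ 21000 dollars.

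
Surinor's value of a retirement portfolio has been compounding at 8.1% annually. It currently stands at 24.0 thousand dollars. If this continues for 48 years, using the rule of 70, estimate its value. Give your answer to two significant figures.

≈ 1100 thousand dollars

Doubling time ≈ 70/8.1 = 8.64 years.
48 years is 48/8.64 ≈ 5.56 doublings, a factor of 2^5.56 ≈ 47.18.
24.0 × 47.18 ≈ 1100 thousand dollars.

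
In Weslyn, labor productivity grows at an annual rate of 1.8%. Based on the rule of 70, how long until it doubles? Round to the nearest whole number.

roughly 39 years

70/1.8 ≈ 38.89, so it doubles roughly every 39 years.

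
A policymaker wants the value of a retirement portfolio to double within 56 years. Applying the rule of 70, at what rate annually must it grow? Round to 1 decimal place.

70 / 56 ≈ 1.25, so about 1.3% annually.

approximately 1.3%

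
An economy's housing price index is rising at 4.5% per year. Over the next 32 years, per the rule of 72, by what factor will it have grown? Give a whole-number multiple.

≈ 4 times

72/4.5 ≈ 16.00 years per doubling.
32 years fits 2 doublings: 2^2 = 4.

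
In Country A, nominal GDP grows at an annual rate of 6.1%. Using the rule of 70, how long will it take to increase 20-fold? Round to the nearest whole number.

about 50 years

One doubling takes 70/6.1 = 11.48 years.
20× is log₂ 20 ≈ 4.32 doublings, so ≈ 4.32 × 11.48 = 50 years.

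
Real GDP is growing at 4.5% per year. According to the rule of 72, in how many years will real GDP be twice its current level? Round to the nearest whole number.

roughly 16 years

Doubling time ≈ 72 / 4.5 = 16.00 years.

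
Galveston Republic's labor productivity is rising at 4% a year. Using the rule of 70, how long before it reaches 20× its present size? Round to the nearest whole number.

≈ 76 years

At 4% it doubles every 70/4 ≈ 17.50 years.
20× is log₂ 20 ≈ 4.32 doublings, so ≈ 4.32 × 17.50 = 76 years.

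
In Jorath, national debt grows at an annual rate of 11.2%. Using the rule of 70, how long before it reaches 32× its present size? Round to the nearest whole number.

31 years

At 11.2% it doubles every 70/11.2 ≈ 6.25 years.
32× is 5 doublings, so 5 × 6.25 ≈ 31 years.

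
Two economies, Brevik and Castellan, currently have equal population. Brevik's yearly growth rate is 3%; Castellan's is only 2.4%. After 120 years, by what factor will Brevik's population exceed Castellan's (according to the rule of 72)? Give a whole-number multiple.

Rate gap = 3% − 2.4% = 0.6 points.
The ratio doubles every 72/0.6 ≈ 120.00 years.
120/120.00 ≈ 1.00 doublings → ratio ≈ 2^1.00 ≈ 2.

2 times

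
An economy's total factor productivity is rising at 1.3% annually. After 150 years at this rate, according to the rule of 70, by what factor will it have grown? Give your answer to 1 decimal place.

Doubling time ≈ 70/1.3 = 53.85 years.
150 years / 53.85 ≈ 2.79 doublings → factor 2^2.79 ≈ 6.9.

6.9 times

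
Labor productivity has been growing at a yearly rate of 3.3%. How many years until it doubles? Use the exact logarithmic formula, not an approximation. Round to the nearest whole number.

t = ln(2) / ln(1 + 0.033) = 0.6931 / 0.032467 ≈ 21.35.
≈ 21 years.

21 years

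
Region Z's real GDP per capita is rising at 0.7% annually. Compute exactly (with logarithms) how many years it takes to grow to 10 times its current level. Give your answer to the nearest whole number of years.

330 years

t = ln(10) / ln(1 + 0.007) = 2.3026 / 0.006976 ≈ 330.07.
≈ 330 years.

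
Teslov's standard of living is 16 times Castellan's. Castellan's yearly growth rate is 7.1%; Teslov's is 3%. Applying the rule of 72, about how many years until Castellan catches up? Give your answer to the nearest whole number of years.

The growth-rate gap is 7.1% − 3% = 4.1 percentage points.
So the ratio between them halves every 72/4.1 ≈ 17.56 years.
A 16 times gap closes after 4 halvings: 4 × 17.56 ≈ 70 years.

approximately 70 years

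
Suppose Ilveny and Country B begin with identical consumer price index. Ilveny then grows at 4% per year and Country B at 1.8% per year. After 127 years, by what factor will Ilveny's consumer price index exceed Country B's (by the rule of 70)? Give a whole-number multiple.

Only the 2.2-point difference matters.
70/2.2 ≈ 31.82 years per doubling of the ratio; 127 years gives 3.99 doublings, so ≈ 16×.

approximately 16 times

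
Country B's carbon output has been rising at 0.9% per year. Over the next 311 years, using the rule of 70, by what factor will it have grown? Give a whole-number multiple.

At 0.9% one doubling takes ≈ 77.78 years; 311 years is 4 of them, so ×16.

approximately 16 times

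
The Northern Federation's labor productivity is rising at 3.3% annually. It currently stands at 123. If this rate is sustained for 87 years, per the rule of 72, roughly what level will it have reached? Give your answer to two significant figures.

approximately 2000

It doubles every 72/3.3 ≈ 21.82 years, so 87 years is 3.99 doublings.
2^3.99 ≈ 15.89; 123 × 15.89 ≈ 2000.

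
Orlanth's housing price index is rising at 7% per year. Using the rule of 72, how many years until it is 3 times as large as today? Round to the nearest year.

At 7% it doubles every 72/7 ≈ 10.29 years.
3× is log₂ 3 ≈ 1.58 doublings, so ≈ 1.58 × 10.29 = 16 years.

around 16 years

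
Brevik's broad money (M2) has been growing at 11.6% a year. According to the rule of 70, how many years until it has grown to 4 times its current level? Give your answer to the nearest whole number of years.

One doubling takes 70/11.6 = 6.03 years.
4 = 2^2, so 2 doublings → 12 years.

approximately 12 years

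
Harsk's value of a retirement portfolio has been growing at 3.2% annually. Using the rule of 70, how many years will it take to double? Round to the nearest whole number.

70/3.2 ≈ 21.88, so it doubles roughly every 22 years.

about 22 years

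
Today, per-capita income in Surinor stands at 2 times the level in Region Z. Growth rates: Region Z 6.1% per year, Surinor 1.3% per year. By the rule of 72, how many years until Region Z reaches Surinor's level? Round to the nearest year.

What matters is the difference: 4.8 pp.
Rule of 72 on the gap: the ratio halves every 72/4.8 ≈ 15.00 years.
A 2 times gap closes after 1 halving: 1 × 15.00 ≈ 15 years.

about 15 years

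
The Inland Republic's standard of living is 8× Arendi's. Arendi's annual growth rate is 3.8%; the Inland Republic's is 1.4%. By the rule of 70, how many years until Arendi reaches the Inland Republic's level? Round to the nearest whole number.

roughly 88 years

What matters is the difference: 2.4 pp.
Rule of 70 on the gap: the ratio halves every 70/2.4 ≈ 29.17 years.
An 8× gap closes after 3 halvings: 3 × 29.17 ≈ 88 years.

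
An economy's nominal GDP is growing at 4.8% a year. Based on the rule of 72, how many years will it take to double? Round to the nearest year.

Doubling time ≈ 72 / 4.8 = 15.00 years.

about 15 years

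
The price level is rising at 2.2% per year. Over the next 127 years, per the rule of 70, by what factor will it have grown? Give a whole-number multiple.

about 16 times

Doubling time ≈ 70/2.2 = 31.82 years.
127/31.82 ≈ 4 doublings, so about 2^4 = 16×.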